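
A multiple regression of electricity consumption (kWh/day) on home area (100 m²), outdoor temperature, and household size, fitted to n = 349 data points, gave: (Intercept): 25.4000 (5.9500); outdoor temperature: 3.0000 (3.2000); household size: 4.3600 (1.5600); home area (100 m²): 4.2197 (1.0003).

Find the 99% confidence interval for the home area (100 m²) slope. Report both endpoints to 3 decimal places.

(1.629, 6.811)

Read off: b = 4.2197, SE = 1.0003 for home area (100 m²).
df = n − k − 1 = 349 − 3 − 1 = 345.
t* = t_{0.005, 345} = 2.590155.
Margin = t* × SE = 2.590155 × 1.0003 = 2.59093.
CI: 4.2197 ± 2.59093 → (1.629, 6.811).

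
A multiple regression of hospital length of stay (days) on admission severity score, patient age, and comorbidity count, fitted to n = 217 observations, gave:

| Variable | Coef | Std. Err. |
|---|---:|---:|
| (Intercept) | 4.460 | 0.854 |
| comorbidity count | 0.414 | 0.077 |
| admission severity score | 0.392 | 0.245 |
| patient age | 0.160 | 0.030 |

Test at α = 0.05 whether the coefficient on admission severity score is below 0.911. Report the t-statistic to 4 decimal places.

t = -2.1184

Read off: b = 0.392, SE = 0.245 for admission severity score.
H₀: β₁ = 0.911 vs H₁: β₁ < 0.911.
t = (0.392 − 0.911) / 0.245 = -2.1184.
df = n − k − 1 = 217 − 3 − 1 = 213.
One-sided p ≈ 0.0177, which is < 0.05, so reject H₀.
There is evidence that the true slope on admission severity score is below 0.911 days per unit, holding the other predictors fixed.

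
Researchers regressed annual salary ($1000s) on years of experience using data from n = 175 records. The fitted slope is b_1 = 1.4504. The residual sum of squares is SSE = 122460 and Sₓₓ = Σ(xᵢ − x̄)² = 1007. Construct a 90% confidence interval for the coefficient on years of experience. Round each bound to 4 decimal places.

MSE = SSE/(n − 2) = 122460/173 = 707.861.
SE(b_1) = √(MSE/Sₓₓ) = √(707.861/1007) = 0.838416.
df = n − 2 = 173.
t* = t_{0.05, 173} = 1.653709.
Margin = t* × SE = 1.653709 × 0.838416 = 1.386496.
CI: 1.4504 ± 1.386496 → (0.0639, 2.8369).
With 90% confidence, each one-unit increase in years of experience is associated with a change of between 0.0639 and 2.8369 $1000s in annual salary.

(0.0639, 2.8369)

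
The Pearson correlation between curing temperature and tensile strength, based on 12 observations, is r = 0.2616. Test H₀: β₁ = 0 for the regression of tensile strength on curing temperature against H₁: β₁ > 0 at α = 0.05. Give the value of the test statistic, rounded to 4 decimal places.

t = 0.8571

t = r·√(n − 2)/√(1 − r²) = 0.2616·√10/√0.931565 = 0.8571.
df = n − 2 = 10.
One-sided p ≈ 0.2057, which is ≥ 0.05, so fail to reject H₀.
The data do not give significant evidence of a linear association between curing temperature and tensile strength.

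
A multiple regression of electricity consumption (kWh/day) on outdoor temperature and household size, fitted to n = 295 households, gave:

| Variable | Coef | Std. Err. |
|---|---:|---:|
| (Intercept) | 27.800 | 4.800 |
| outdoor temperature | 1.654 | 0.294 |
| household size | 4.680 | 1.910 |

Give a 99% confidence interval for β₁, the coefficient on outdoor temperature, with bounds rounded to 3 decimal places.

Read off: b = 1.654, SE = 0.294 for outdoor temperature.
df = n − k − 1 = 295 − 2 − 1 = 292.
t* = t_{0.005, 292} = 2.592771.
Margin = t* × SE = 2.592771 × 0.294 = 0.76227.
CI: 1.654 ± 0.76227 → (0.892, 2.416).

(0.892, 2.416)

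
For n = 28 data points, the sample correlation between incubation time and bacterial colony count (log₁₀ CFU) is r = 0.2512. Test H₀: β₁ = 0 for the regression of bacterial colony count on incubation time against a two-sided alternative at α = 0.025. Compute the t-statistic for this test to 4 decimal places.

t = r·√(n − 2)/√(1 − r²) = 0.2512·√26/√0.936899 = 1.3233.
df = n − 2 = 26.
Two-sided p ≈ 0.1973, which is ≥ 0.025, so fail to reject H₀.
The data do not give significant evidence of a linear association between incubation time and bacterial colony count.

t = 1.3233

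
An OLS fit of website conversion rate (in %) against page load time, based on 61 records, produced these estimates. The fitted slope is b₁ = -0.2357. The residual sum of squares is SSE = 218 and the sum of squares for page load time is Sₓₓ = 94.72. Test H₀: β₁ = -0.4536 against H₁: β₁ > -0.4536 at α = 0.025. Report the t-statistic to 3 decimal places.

t = 1.103

MSE = SSE/(n − 2) = 218/59 = 3.69492.
SE(b₁) = √(MSE/Sₓₓ) = √(3.69492/94.72) = 0.197507.
t = (-0.2357 − (-0.4536)) / 0.197507 = 1.103.
df = n − 2 = 59.
One-sided p ≈ 0.1372, which is ≥ 0.025, so fail to reject H₀.
The data do not give significant evidence that the true slope on page load time exceeds -0.4536 % per unit.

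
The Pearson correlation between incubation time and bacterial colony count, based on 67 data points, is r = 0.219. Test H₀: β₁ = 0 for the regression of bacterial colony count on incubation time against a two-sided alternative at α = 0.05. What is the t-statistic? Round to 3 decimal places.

t = 1.810

t = r·√(n − 2)/√(1 − r²) = 0.219·√65/√0.952039 = 1.810.
df = n − 2 = 65.
Two-sided p ≈ 0.0750, which is ≥ 0.05, so fail to reject H₀.
The data do not give significant evidence of a linear association between incubation time and bacterial colony count.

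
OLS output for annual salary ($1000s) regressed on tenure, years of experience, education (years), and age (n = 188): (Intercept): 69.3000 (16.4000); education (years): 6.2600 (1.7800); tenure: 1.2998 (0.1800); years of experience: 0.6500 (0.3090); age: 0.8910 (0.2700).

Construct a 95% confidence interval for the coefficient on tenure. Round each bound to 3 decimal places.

Read off: b = 1.2998, SE = 0.1800 for tenure.
df = n − k − 1 = 188 − 4 − 1 = 183.
t* = t_{0.025, 183} = 1.973012.
Margin = t* × SE = 1.973012 × 0.1800 = 0.35514.
CI: 1.2998 ± 0.35514 → (0.945, 1.655).

(0.945, 1.655)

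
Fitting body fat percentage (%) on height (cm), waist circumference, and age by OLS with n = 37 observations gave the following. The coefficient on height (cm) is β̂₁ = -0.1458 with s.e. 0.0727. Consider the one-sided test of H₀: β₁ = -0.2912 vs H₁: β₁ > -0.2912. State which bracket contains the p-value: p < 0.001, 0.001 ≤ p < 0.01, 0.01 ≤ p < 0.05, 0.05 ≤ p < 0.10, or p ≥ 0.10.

0.01 ≤ p < 0.05

t = (-0.1458 − (-0.2912)) / 0.0727 = 2.000.
df = n − k − 1 = 37 − 3 − 1 = 33.
One-sided p = P(T_{33} > t) ≈ 0.0269.
So 0.01 ≤ p < 0.05.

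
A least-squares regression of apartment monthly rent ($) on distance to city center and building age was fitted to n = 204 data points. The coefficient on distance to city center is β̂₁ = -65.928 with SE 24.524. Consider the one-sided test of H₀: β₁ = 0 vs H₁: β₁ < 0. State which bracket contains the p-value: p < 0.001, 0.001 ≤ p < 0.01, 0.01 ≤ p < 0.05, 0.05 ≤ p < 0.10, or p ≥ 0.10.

t = -65.928 / 24.524 = -2.688.
df = n − k − 1 = 204 − 2 − 1 = 201.
One-sided p = P(T_{201} < t) ≈ 0.0039.
So 0.001 ≤ p < 0.01.

0.001 ≤ p < 0.01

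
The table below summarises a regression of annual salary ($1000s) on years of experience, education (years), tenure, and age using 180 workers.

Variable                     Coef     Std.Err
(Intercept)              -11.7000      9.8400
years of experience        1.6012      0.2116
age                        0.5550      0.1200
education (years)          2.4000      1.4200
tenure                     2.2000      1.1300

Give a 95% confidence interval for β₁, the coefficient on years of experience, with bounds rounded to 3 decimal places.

Read off: b = 1.6012, SE = 0.2116 for years of experience.
df = n − k − 1 = 180 − 4 − 1 = 175.
t* = t_{0.025, 175} = 1.973612.
Margin = t* × SE = 1.973612 × 0.2116 = 0.41762.
CI: 1.6012 ± 0.41762 → (1.184, 2.019).

(1.184, 2.019)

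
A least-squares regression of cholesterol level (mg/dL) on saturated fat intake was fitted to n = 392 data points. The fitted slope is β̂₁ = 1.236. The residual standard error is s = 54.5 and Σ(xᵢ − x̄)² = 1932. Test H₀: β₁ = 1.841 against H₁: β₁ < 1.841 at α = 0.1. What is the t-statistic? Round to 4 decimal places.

t = -0.4879

SE(β̂₁) = s/√Sₓₓ = 54.5/√1932 = 1.23992.
t = (1.236 − 1.841) / 1.23992 = -0.4879.
df = n − 2 = 390.
One-sided p ≈ 0.3129, which is ≥ 0.1, so fail to reject H₀.
The data do not give significant evidence that the true slope on saturated fat intake is below 1.841 mg/dL per unit.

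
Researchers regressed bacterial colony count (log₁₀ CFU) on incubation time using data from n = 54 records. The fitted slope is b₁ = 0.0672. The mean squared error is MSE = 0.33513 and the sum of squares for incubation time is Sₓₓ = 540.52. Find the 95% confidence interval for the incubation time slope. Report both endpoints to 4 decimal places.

(0.0172, 0.1172)

SE(b₁) = √(MSE/Sₓₓ) = √(0.33513/540.52) = 0.0249001.
df = n − 2 = 52.
t* = t_{0.025, 52} = 2.006647.
Margin = t* × SE = 2.006647 × 0.0249001 = 0.049966.
CI: 0.0672 ± 0.049966 → (0.0172, 0.1172).
With 95% confidence, each one-unit increase in incubation time is associated with a change of between 0.0172 and 0.1172 log₁₀ CFU in bacterial colony count.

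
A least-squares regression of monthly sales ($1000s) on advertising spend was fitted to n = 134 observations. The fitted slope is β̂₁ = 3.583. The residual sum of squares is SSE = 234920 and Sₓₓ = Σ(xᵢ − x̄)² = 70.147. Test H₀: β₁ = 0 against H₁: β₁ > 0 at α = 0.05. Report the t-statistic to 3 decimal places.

MSE = SSE/(n − 2) = 234920/132 = 1779.7.
SE(β̂₁) = √(MSE/Sₓₓ) = √(1779.7/70.147) = 5.03696.
t = 3.583 / 5.03696 = 0.711.
df = n − 2 = 132.
One-sided p ≈ 0.2391, which is ≥ 0.05, so fail to reject H₀.
The data do not give significant evidence that the true slope on advertising spend is positive.

t = 0.711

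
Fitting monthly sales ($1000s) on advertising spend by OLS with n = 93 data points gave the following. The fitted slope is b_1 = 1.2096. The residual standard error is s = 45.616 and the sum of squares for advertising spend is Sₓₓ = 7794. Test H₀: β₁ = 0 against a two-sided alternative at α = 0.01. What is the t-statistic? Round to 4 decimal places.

t = 2.3410

SE(b_1) = s/√Sₓₓ = 45.616/√7794 = 0.516698.
t = 1.2096 / 0.516698 = 2.3410.
df = n − 2 = 91.
Two-sided p ≈ 0.0214, which is ≥ 0.01, so fail to reject H₀.
The data do not give significant evidence of an association between advertising spend and monthly sales.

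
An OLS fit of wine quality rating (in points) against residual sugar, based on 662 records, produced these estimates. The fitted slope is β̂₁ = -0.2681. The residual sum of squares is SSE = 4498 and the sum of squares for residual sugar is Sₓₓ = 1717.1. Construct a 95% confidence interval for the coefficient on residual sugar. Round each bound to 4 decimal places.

MSE = SSE/(n − 2) = 4498/660 = 6.81515.
SE(β̂₁) = √(MSE/Sₓₓ) = √(6.81515/1717.1) = 0.0629999.
df = n − 2 = 660.
t* = t_{0.025, 660} = 1.963565.
Margin = t* × SE = 1.963565 × 0.0629999 = 0.123704.
CI: -0.2681 ± 0.123704 → (-0.3918, -0.1444).
With 95% confidence, each one-unit increase in residual sugar is associated with a change of between -0.3918 and -0.1444 points in wine quality rating.

(-0.3918, -0.1444)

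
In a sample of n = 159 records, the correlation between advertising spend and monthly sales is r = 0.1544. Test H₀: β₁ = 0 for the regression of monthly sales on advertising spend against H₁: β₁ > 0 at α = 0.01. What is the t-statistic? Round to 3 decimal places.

t = 1.958

t = r·√(n − 2)/√(1 − r²) = 0.1544·√157/√0.976161 = 1.958.
df = n − 2 = 157.
One-sided p ≈ 0.0260, which is ≥ 0.01, so fail to reject H₀.
The data do not give significant evidence of a linear association between advertising spend and monthly sales.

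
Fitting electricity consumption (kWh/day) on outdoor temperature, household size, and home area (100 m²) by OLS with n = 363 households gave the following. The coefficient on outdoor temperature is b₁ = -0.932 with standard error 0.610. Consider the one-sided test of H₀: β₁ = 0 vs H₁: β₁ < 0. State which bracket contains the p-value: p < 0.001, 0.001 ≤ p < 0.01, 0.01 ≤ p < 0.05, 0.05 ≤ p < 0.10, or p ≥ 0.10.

0.05 ≤ p < 0.10

t = -0.932 / 0.610 = -1.528.
df = n − k − 1 = 363 − 3 − 1 = 359.
One-sided p = P(T_{359} < t) ≈ 0.0637.
So 0.05 ≤ p < 0.10.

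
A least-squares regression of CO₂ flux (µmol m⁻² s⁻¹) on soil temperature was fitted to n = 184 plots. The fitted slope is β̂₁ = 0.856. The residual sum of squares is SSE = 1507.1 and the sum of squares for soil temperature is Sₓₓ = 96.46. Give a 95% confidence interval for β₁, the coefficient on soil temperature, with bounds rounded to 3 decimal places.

MSE = SSE/(n − 2) = 1507.1/182 = 8.28077.
SE(β̂₁) = √(MSE/Sₓₓ) = √(8.28077/96.46) = 0.292996.
df = n − 2 = 182.
t* = t_{0.025, 182} = 1.973084.
Margin = t* × SE = 1.973084 × 0.292996 = 0.57811.
CI: 0.856 ± 0.57811 → (0.278, 1.434).
With 95% confidence, each one-unit increase in soil temperature is associated with a change of between 0.278 and 1.434 µmol m⁻² s⁻¹ in CO₂ flux.

(0.278, 1.434)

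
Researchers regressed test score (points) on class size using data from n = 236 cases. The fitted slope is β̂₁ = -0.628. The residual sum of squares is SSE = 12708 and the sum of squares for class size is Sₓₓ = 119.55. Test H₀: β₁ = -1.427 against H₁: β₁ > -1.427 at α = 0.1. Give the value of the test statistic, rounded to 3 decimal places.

t = 1.185

MSE = SSE/(n − 2) = 12708/234 = 54.3077.
SE(β̂₁) = √(MSE/Sₓₓ) = √(54.3077/119.55) = 0.673994.
t = (-0.628 − (-1.427)) / 0.673994 = 1.185.
df = n − 2 = 234.
One-sided p ≈ 0.1185, which is ≥ 0.1, so fail to reject H₀.
The data do not give significant evidence that the true slope on class size exceeds -1.427 points per unit.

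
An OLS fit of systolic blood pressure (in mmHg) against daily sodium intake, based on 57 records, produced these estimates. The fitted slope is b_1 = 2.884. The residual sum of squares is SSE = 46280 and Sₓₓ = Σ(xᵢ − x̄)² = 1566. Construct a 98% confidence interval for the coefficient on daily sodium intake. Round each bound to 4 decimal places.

(1.1276, 4.6404)

MSE = SSE/(n − 2) = 46280/55 = 841.455.
SE(b_1) = √(MSE/Sₓₓ) = √(841.455/1566) = 0.733026.
df = n − 2 = 55.
t* = t_{0.01, 55} = 2.396081.
Margin = t* × SE = 2.396081 × 0.733026 = 1.756390.
CI: 2.884 ± 1.756390 → (1.1276, 4.6404).
With 98% confidence, each one-unit increase in daily sodium intake is associated with a change of between 1.1276 and 4.6404 mmHg in systolic blood pressure.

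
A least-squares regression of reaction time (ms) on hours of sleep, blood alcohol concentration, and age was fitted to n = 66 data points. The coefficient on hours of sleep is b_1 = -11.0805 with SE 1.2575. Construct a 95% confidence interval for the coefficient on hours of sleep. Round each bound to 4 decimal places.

df = n − k − 1 = 66 − 3 − 1 = 62.
t* = t_{0.025, 62} = 1.998972.
Margin = t* × SE = 1.998972 × 1.2575 = 2.513707.
CI: -11.0805 ± 2.513707 → (-13.5942, -8.5668).
With 95% confidence, each one-unit increase in hours of sleep is associated with a change of between -13.5942 and -8.5668 ms in reaction time, holding the other predictors fixed.

(-13.5942, -8.5668)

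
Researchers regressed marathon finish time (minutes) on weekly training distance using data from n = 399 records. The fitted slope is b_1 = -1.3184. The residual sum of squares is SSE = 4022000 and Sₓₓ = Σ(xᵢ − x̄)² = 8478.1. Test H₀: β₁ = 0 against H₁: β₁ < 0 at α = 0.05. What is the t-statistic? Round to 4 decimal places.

t = -1.2061

MSE = SSE/(n − 2) = 4022000/397 = 10131.
SE(b_1) = √(MSE/Sₓₓ) = √(10131/8478.1) = 1.09314.
t = -1.3184 / 1.09314 = -1.2061.
df = n − 2 = 397.
One-sided p ≈ 0.1143, which is ≥ 0.05, so fail to reject H₀.
The data do not give significant evidence that the true slope on weekly training distance is negative.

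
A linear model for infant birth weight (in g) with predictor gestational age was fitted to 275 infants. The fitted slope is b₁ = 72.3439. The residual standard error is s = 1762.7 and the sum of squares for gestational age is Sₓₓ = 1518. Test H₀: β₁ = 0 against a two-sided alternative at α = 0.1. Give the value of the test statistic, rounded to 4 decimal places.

t = 1.5990

SE(b₁) = s/√Sₓₓ = 1762.7/√1518 = 45.2421.
t = 72.3439 / 45.2421 = 1.5990.
df = n − 2 = 273.
Two-sided p ≈ 0.1110, which is ≥ 0.1, so fail to reject H₀.
The data do not give significant evidence of an association between gestational age and infant birth weight.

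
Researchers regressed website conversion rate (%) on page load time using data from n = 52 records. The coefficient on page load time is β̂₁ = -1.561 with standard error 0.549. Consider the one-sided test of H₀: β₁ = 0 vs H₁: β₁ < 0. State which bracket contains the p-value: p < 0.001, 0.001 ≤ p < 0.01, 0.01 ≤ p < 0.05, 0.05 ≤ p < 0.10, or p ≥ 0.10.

t = -1.561 / 0.549 = -2.843.
df = n − 2 = 52 − 2 = 50.
One-sided p = P(T_{50} < t) ≈ 0.0032.
So 0.001 ≤ p < 0.01.

0.001 ≤ p < 0.01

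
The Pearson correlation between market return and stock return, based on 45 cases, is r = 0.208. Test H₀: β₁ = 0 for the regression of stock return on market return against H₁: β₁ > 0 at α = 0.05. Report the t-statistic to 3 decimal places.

t = r·√(n − 2)/√(1 − r²) = 0.208·√43/√0.956736 = 1.394.
df = n − 2 = 43.
One-sided p ≈ 0.0852, which is ≥ 0.05, so fail to reject H₀.
The data do not give significant evidence of a linear association between market return and stock return.

t = 1.394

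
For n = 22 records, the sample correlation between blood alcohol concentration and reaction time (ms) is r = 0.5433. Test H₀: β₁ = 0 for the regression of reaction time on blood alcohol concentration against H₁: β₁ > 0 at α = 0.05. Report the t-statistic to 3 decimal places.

t = 2.894

t = r·√(n − 2)/√(1 − r²) = 0.5433·√20/√0.704825 = 2.894.
df = n − 2 = 20.
One-sided p ≈ 0.0045, which is < 0.05, so reject H₀.
There is evidence of a linear association between blood alcohol concentration and reaction time.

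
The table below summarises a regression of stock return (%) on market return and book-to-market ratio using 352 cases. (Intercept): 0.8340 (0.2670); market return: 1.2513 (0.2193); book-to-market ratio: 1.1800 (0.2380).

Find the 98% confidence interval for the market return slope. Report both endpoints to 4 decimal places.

(0.7388, 1.7638)

Read off: b = 1.2513, SE = 0.2193 for market return.
df = n − k − 1 = 352 − 2 − 1 = 349.
t* = t_{0.01, 349} = 2.33708.
Margin = t* × SE = 2.33708 × 0.2193 = 0.512522.
CI: 1.2513 ± 0.512522 → (0.7388, 1.7638).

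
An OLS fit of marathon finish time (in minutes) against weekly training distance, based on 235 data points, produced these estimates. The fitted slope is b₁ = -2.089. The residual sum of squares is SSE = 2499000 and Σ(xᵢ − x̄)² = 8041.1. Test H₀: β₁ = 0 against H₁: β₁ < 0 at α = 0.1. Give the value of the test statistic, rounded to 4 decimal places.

t = -1.8088

MSE = SSE/(n − 2) = 2499000/233 = 10725.3.
SE(b₁) = √(MSE/Sₓₓ) = √(10725.3/8041.1) = 1.15491.
t = -2.089 / 1.15491 = -1.8088.
df = n − 2 = 233.
One-sided p ≈ 0.0359, which is < 0.1, so reject H₀.
There is evidence that the true slope on weekly training distance is negative.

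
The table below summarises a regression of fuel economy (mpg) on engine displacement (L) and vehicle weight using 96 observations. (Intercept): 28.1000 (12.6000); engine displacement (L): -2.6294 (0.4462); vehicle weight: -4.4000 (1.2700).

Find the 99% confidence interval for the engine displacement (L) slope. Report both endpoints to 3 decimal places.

(-3.803, -1.456)

Read off: b = -2.6294, SE = 0.4462 for engine displacement (L).
df = n − k − 1 = 96 − 2 − 1 = 93.
t* = t_{0.005, 93} = 2.629732.
Margin = t* × SE = 2.629732 × 0.4462 = 1.17339.
CI: -2.6294 ± 1.17339 → (-3.803, -1.456).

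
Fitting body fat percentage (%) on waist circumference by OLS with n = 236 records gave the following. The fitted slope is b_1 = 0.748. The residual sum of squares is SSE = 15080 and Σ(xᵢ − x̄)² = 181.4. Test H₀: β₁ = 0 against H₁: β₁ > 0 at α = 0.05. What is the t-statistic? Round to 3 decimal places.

t = 1.255

MSE = SSE/(n − 2) = 15080/234 = 64.4444.
SE(b_1) = √(MSE/Sₓₓ) = √(64.4444/181.4) = 0.596038.
t = 0.748 / 0.596038 = 1.255.
df = n − 2 = 234.
One-sided p ≈ 0.1054, which is ≥ 0.05, so fail to reject H₀.
The data do not give significant evidence that the true slope on waist circumference is positive.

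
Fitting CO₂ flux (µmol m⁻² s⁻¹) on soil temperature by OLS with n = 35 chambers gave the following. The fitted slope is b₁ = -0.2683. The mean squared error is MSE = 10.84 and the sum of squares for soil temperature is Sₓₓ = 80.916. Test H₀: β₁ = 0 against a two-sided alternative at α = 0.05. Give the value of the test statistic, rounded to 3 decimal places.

SE(b₁) = √(MSE/Sₓₓ) = √(10.84/80.916) = 0.366014.
t = -0.2683 / 0.366014 = -0.733.
df = n − 2 = 33.
Two-sided p ≈ 0.4687, which is ≥ 0.05, so fail to reject H₀.
The data do not give significant evidence of an association between soil temperature and CO₂ flux.

t = -0.733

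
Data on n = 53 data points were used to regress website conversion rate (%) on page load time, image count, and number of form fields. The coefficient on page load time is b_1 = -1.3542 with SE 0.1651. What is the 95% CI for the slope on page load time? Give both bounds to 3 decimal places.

df = n − k − 1 = 53 − 3 − 1 = 49.
t* = t_{0.025, 49} = 2.009575.
Margin = t* × SE = 2.009575 × 0.1651 = 0.33178.
CI: -1.3542 ± 0.33178 → (-1.686, -1.022).
With 95% confidence, each one-unit increase in page load time is associated with a change of between -1.686 and -1.022 % in website conversion rate, holding the other predictors fixed.

(-1.686, -1.022)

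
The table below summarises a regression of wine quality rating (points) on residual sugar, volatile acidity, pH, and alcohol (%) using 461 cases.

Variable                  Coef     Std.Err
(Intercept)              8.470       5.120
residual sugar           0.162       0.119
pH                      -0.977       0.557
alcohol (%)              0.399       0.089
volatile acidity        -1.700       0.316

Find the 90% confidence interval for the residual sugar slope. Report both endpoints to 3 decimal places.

(-0.034, 0.358)

Read off: b = 0.162, SE = 0.119 for residual sugar.
df = n − k − 1 = 461 − 4 − 1 = 456.
t* = t_{0.05, 456} = 1.648202.
Margin = t* × SE = 1.648202 × 0.119 = 0.19614.
CI: 0.162 ± 0.19614 → (-0.034, 0.358).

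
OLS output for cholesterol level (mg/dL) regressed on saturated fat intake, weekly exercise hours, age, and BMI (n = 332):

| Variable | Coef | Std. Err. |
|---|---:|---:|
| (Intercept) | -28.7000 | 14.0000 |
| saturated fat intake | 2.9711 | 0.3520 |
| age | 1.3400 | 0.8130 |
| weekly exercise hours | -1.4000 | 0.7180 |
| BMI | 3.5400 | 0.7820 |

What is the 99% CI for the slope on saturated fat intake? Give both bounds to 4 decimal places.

(2.0591, 3.8831)

Read off: b = 2.9711, SE = 0.3520 for saturated fat intake.
df = n − k − 1 = 332 − 4 − 1 = 327.
t* = t_{0.005, 327} = 2.590948.
Margin = t* × SE = 2.590948 × 0.3520 = 0.912014.
CI: 2.9711 ± 0.912014 → (2.0591, 3.8831).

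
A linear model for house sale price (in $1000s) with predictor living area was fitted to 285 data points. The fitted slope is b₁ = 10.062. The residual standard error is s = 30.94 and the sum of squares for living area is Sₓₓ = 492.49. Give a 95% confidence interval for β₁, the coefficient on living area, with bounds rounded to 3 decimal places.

(7.318, 12.806)

SE(b₁) = s/√Sₓₓ = 30.94/√492.49 = 1.39419.
df = n − 2 = 283.
t* = t_{0.025, 283} = 1.968382.
Margin = t* × SE = 1.968382 × 1.39419 = 2.74430.
CI: 10.062 ± 2.74430 → (7.318, 12.806).
With 95% confidence, each one-unit increase in living area is associated with a change of between 7.318 and 12.806 $1000s in house sale price.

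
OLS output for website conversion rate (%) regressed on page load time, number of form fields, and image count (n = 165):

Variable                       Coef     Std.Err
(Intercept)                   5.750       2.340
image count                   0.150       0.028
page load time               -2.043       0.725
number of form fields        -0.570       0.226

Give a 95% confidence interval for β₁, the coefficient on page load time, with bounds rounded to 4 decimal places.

(-3.4747, -0.6113)

Read off: b = -2.043, SE = 0.725 for page load time.
df = n − k − 1 = 165 − 3 − 1 = 161.
t* = t_{0.025, 161} = 1.974808.
Margin = t* × SE = 1.974808 × 0.725 = 1.431736.
CI: -2.043 ± 1.431736 → (-3.4747, -0.6113).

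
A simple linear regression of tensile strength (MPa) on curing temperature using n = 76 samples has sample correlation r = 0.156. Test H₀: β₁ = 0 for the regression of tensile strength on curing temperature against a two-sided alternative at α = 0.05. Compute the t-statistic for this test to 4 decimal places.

t = r·√(n − 2)/√(1 − r²) = 0.156·√74/√0.975664 = 1.3586.
df = n − 2 = 74.
Two-sided p ≈ 0.1784, which is ≥ 0.05, so fail to reject H₀.
The data do not give significant evidence of a linear association between curing temperature and tensile strength.

t = 1.3586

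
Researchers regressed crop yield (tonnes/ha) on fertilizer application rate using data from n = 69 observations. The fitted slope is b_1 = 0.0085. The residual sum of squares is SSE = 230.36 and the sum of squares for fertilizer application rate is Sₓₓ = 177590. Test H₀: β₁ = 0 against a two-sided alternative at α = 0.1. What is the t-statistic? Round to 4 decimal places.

t = 1.9318

MSE = SSE/(n − 2) = 230.36/67 = 3.43821.
SE(b_1) = √(MSE/Sₓₓ) = √(3.43821/177590) = 0.00440004.
t = 0.0085 / 0.00440004 = 1.9318.
df = n − 2 = 67.
Two-sided p ≈ 0.0576, which is < 0.1, so reject H₀.
There is evidence that fertilizer application rate is associated with crop yield.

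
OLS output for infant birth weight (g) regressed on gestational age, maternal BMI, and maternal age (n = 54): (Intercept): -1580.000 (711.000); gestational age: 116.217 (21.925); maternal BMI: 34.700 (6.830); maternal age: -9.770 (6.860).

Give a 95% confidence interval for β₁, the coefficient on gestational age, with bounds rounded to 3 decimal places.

Read off: b = 116.217, SE = 21.925 for gestational age.
df = n − k − 1 = 54 − 3 − 1 = 50.
t* = t_{0.025, 50} = 2.008559.
Margin = t* × SE = 2.008559 × 21.925 = 44.03766.
CI: 116.217 ± 44.03766 → (72.179, 160.255).

(72.179, 160.255)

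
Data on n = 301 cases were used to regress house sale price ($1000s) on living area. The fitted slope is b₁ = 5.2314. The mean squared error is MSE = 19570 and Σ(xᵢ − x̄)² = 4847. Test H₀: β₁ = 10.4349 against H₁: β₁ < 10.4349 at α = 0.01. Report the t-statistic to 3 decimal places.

SE(b₁) = √(MSE/Sₓₓ) = √(19570/4847) = 2.00937.
t = (5.2314 − 10.4349) / 2.00937 = -2.590.
df = n − 2 = 299.
One-sided p ≈ 0.0050, which is < 0.01, so reject H₀.
There is evidence that the true slope on living area is below 10.4349 $1000s per unit.

t = -2.590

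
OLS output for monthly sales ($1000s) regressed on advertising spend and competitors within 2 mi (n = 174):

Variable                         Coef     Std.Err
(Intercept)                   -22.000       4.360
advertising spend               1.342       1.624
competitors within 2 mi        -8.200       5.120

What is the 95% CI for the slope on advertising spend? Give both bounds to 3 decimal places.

(-1.864, 4.548)

Read off: b = 1.342, SE = 1.624 for advertising spend.
df = n − k − 1 = 174 − 2 − 1 = 171.
t* = t_{0.025, 171} = 1.973934.
Margin = t* × SE = 1.973934 × 1.624 = 3.20567.
CI: 1.342 ± 3.20567 → (-1.864, 4.548).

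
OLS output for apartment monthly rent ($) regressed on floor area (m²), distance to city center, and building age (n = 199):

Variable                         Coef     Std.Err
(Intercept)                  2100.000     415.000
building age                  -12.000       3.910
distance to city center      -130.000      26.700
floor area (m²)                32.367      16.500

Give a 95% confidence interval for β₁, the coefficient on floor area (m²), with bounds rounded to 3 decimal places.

Read off: b = 32.367, SE = 16.500 for floor area (m²).
df = n − k − 1 = 199 − 3 − 1 = 195.
t* = t_{0.025, 195} = 1.972204.
Margin = t* × SE = 1.972204 × 16.500 = 32.54137.
CI: 32.367 ± 32.54137 → (-0.174, 64.908).

(-0.174, 64.908)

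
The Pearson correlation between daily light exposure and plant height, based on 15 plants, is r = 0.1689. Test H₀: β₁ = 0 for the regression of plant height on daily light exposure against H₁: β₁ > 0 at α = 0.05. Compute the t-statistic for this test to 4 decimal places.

t = r·√(n − 2)/√(1 − r²) = 0.1689·√13/√0.971473 = 0.6179.
df = n − 2 = 13.
One-sided p ≈ 0.2737, which is ≥ 0.05, so fail to reject H₀.
The data do not give significant evidence of a linear association between daily light exposure and plant height.

t = 0.6179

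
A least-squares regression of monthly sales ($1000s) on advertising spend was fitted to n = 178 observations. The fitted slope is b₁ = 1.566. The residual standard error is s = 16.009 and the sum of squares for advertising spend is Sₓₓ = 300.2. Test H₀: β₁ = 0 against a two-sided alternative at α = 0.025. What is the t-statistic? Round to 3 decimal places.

SE(b₁) = s/√Sₓₓ = 16.009/√300.2 = 0.923972.
t = 1.566 / 0.923972 = 1.695.
df = n − 2 = 176.
Two-sided p ≈ 0.0919, which is ≥ 0.025, so fail to reject H₀.
The data do not give significant evidence of an association between advertising spend and monthly sales.

t = 1.695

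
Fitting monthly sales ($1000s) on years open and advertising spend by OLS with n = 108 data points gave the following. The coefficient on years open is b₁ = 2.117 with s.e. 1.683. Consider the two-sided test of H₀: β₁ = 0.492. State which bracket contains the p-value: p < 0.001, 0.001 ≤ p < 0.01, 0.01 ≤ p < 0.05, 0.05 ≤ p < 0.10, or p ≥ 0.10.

t = (2.117 − 0.492) / 1.683 = 0.966.
df = n − k − 1 = 108 − 2 − 1 = 105.
Two-sided p = 2·P(T_{105} > |t|) ≈ 0.3365.
So p ≥ 0.10.

p ≥ 0.10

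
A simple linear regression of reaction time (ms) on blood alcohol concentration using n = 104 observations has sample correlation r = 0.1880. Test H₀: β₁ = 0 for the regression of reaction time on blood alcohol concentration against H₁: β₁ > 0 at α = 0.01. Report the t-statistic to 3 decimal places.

t = 1.933

t = r·√(n − 2)/√(1 − r²) = 0.1880·√102/√0.964656 = 1.933.
df = n − 2 = 102.
One-sided p ≈ 0.0280, which is ≥ 0.01, so fail to reject H₀.
The data do not give significant evidence of a linear association between blood alcohol concentration and reaction time.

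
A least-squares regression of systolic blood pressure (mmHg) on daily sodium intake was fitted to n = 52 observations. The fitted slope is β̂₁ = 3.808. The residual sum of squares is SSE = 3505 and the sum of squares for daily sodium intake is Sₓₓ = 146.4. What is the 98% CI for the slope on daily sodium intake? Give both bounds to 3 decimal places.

MSE = SSE/(n − 2) = 3505/50 = 70.1.
SE(β̂₁) = √(MSE/Sₓₓ) = √(70.1/146.4) = 0.691972.
df = n − 2 = 50.
t* = t_{0.01, 50} = 2.403272.
Margin = t* × SE = 2.403272 × 0.691972 = 1.66300.
CI: 3.808 ± 1.66300 → (2.145, 5.471).
With 98% confidence, each one-unit increase in daily sodium intake is associated with a change of between 2.145 and 5.471 mmHg in systolic blood pressure.

(2.145, 5.471)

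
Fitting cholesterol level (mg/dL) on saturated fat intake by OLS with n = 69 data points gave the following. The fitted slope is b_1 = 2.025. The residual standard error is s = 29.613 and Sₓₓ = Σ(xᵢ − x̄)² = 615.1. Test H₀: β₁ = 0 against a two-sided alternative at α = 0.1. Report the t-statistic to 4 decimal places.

t = 1.6960

SE(b_1) = s/√Sₓₓ = 29.613/√615.1 = 1.19401.
t = 2.025 / 1.19401 = 1.6960.
df = n − 2 = 67.
Two-sided p ≈ 0.0945, which is < 0.1, so reject H₀.
There is evidence that saturated fat intake is associated with cholesterol level.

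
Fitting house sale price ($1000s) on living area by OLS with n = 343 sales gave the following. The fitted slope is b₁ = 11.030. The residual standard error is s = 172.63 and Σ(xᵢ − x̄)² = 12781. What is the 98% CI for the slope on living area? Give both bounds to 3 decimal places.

(7.461, 14.599)

SE(b₁) = s/√Sₓₓ = 172.63/√12781 = 1.52698.
df = n − 2 = 341.
t* = t_{0.01, 341} = 2.337333.
Margin = t* × SE = 2.337333 × 1.52698 = 3.56906.
CI: 11.030 ± 3.56906 → (7.461, 14.599).
With 98% confidence, each one-unit increase in living area is associated with a change of between 7.461 and 14.599 $1000s in house sale price.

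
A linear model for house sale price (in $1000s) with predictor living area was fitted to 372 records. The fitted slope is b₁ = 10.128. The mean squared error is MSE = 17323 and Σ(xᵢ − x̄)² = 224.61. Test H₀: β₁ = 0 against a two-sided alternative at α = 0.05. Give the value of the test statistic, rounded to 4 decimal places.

t = 1.1533

SE(b₁) = √(MSE/Sₓₓ) = √(17323/224.61) = 8.78207.
t = 10.128 / 8.78207 = 1.1533.
df = n − 2 = 370.
Two-sided p ≈ 0.2495, which is ≥ 0.05, so fail to reject H₀.
The data do not give significant evidence of an association between living area and house sale price.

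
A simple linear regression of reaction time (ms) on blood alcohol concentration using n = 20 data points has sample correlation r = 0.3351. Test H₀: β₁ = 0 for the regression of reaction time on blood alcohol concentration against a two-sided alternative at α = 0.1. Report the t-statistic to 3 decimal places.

t = 1.509

t = r·√(n − 2)/√(1 − r²) = 0.3351·√18/√0.887708 = 1.509.
df = n − 2 = 18.
Two-sided p ≈ 0.1487, which is ≥ 0.1, so fail to reject H₀.
The data do not give significant evidence of a linear association between blood alcohol concentration and reaction time.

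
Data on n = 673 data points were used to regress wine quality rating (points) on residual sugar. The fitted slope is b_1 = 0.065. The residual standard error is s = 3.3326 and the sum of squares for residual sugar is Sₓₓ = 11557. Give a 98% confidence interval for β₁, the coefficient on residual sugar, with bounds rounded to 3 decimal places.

SE(b_1) = s/√Sₓₓ = 3.3326/√11557 = 0.0309999.
df = n − 2 = 671.
t* = t_{0.01, 671} = 2.331918.
Margin = t* × SE = 2.331918 × 0.0309999 = 0.07229.
CI: 0.065 ± 0.07229 → (-0.007, 0.137).
With 98% confidence, each one-unit increase in residual sugar is associated with a change of between -0.007 and 0.137 points in wine quality rating.

(-0.007, 0.137)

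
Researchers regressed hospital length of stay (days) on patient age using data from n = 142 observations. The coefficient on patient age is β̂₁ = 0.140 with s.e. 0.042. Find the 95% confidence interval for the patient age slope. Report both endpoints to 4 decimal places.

df = n − 2 = 142 − 2 = 140.
t* = t_{0.025, 140} = 1.977054.
Margin = t* × SE = 1.977054 × 0.042 = 0.083036.
CI: 0.140 ± 0.083036 → (0.0570, 0.2230).
With 95% confidence, each one-unit increase in patient age is associated with a change of between 0.0570 and 0.2230 days in hospital length of stay.

(0.0570, 0.2230)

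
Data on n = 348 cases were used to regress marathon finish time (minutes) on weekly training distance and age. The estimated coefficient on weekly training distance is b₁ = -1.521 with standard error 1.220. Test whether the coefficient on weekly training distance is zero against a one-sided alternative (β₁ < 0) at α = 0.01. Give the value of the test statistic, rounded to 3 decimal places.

H₀: β₁ = 0 vs H₁: β₁ < 0.
t = (b₁ − β₁⁰)/SE = -1.521 / 1.220 = -1.247.
df = n − k − 1 = 348 − 2 − 1 = 345.
One-sided p ≈ 0.1067, which is ≥ 0.01, so fail to reject H₀.
The data do not give significant evidence that the true slope on weekly training distance is negative, holding the other predictors fixed.

t = -1.247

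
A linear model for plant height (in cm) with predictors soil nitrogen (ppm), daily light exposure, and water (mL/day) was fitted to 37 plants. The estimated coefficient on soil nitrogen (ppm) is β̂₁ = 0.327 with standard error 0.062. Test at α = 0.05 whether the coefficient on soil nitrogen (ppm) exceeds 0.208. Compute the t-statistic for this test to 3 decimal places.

H₀: β₁ = 0.208 vs H₁: β₁ > 0.208.
t = (β̂₁ − β₁⁰)/SE = (0.327 − 0.208) / 0.062 = 1.919.
df = n − k − 1 = 37 − 3 − 1 = 33.
One-sided p ≈ 0.0318, which is < 0.05, so reject H₀.
There is evidence that the true slope on soil nitrogen (ppm) exceeds 0.208 cm per unit, holding the other predictors fixed.

t = 1.919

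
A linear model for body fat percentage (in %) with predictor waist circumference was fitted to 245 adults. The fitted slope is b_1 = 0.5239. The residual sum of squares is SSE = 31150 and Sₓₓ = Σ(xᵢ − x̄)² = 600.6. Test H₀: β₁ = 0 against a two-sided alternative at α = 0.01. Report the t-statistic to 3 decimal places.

MSE = SSE/(n − 2) = 31150/243 = 128.189.
SE(b_1) = √(MSE/Sₓₓ) = √(128.189/600.6) = 0.461991.
t = 0.5239 / 0.461991 = 1.134.
df = n − 2 = 243.
Two-sided p ≈ 0.2579, which is ≥ 0.01, so fail to reject H₀.
The data do not give significant evidence of an association between waist circumference and body fat percentage.

t = 1.134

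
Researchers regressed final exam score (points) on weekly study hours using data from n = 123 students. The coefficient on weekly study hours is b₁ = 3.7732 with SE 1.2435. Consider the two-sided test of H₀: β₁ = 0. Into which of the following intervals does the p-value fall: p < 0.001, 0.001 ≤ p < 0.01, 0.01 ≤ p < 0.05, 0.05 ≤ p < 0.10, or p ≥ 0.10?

t = 3.7732 / 1.2435 = 3.034.
df = n − 2 = 123 − 2 = 121.
Two-sided p = 2·P(T_{121} > |t|) ≈ 0.0030.
So 0.001 ≤ p < 0.01.

0.001 ≤ p < 0.01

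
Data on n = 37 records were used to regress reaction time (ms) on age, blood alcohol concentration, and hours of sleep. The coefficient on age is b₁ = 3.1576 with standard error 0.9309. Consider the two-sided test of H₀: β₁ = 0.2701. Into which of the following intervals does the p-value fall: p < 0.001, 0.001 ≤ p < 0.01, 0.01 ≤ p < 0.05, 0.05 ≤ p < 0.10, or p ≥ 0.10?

0.001 ≤ p < 0.01

t = (3.1576 − 0.2701) / 0.9309 = 3.102.
df = n − k − 1 = 37 − 3 − 1 = 33.
Two-sided p = 2·P(T_{33} > |t|) ≈ 0.0039.
So 0.001 ≤ p < 0.01.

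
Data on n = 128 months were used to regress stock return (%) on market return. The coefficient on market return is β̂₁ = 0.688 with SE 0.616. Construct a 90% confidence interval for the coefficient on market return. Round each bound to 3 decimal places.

(-0.333, 1.709)

df = n − 2 = 128 − 2 = 126.
t* = t_{0.05, 126} = 1.657037.
Margin = t* × SE = 1.657037 × 0.616 = 1.02073.
CI: 0.688 ± 1.02073 → (-0.333, 1.709).
With 90% confidence, each one-unit increase in market return is associated with a change of between -0.333 and 1.709 % in stock return.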